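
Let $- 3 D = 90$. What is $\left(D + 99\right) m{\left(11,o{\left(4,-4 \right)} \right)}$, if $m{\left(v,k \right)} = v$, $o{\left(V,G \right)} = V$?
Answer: $759$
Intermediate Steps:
$D = -30$ ($D = \left(- \frac{1}{3}\right) 90 = -30$)
$\left(D + 99\right) m{\left(11,o{\left(4,-4 \right)} \right)} = \left(-30 + 99\right) 11 = 69 \cdot 11 = 759$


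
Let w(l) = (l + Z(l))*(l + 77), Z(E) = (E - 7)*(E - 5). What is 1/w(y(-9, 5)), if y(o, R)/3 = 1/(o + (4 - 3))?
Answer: 512/1540469 ≈ 0.00033237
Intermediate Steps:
Z(E) = (-7 + E)*(-5 + E)
y(o, R) = 3/(1 + o) (y(o, R) = 3/(o + (4 - 3)) = 3/(o + 1) = 3/(1 + o))
w(l) = (77 + l)*(35 + l² - 11*l) (w(l) = (l + (35 + l² - 12*l))*(l + 77) = (35 + l² - 11*l)*(77 + l) = (77 + l)*(35 + l² - 11*l))
1/w(y(-9, 5)) = 1/(2695 + (3/(1 - 9))³ - 2436/(1 - 9) + 66*(3/(1 - 9))²) = 1/(2695 + (3/(-8))³ - 2436/(-8) + 66*(3/(-8))²) = 1/(2695 + (3*(-⅛))³ - 2436*(-1)/8 + 66*(3*(-⅛))²) = 1/(2695 + (-3/8)³ - 812*(-3/8) + 66*(-3/8)²) = 1/(2695 - 27/512 + 609/2 + 66*(9/64)) = 1/(2695 - 27/512 + 609/2 + 297/32) = 1/(1540469/512) = 512/1540469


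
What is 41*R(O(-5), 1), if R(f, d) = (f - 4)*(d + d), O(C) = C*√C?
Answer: -328 - 410*I*√5 ≈ -328.0 - 916.79*I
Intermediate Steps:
O(C) = C^(3/2)
R(f, d) = 2*d*(-4 + f) (R(f, d) = (-4 + f)*(2*d) = 2*d*(-4 + f))
41*R(O(-5), 1) = 41*(2*1*(-4 + (-5)^(3/2))) = 41*(2*1*(-4 - 5*I*√5)) = 41*(-8 - 10*I*√5) = -328 - 410*I*√5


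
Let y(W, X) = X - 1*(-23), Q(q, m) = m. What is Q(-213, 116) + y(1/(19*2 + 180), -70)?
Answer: 69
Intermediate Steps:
y(W, X) = 23 + X (y(W, X) = X + 23 = 23 + X)
Q(-213, 116) + y(1/(19*2 + 180), -70) = 116 + (23 - 70) = 116 - 47 = 69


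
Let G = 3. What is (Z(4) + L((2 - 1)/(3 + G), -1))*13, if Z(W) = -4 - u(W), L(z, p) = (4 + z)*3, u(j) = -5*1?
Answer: 351/2 ≈ 175.50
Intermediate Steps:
u(j) = -5
L(z, p) = 12 + 3*z
Z(W) = 1 (Z(W) = -4 - 1*(-5) = -4 + 5 = 1)
(Z(4) + L((2 - 1)/(3 + G), -1))*13 = (1 + (12 + 3*((2 - 1)/(3 + 3))))*13 = (1 + (12 + 3*(1/6)))*13 = (1 + (12 + 3*(1*(⅙))))*13 = (1 + (12 + 3*(⅙)))*13 = (1 + (12 + ½))*13 = (1 + 25/2)*13 = (27/2)*13 = 351/2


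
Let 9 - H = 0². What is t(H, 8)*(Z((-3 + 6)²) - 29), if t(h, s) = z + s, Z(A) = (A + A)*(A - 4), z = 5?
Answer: 793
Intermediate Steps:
Z(A) = 2*A*(-4 + A) (Z(A) = (2*A)*(-4 + A) = 2*A*(-4 + A))
H = 9 (H = 9 - 1*0² = 9 - 1*0 = 9 + 0 = 9)
t(h, s) = 5 + s
t(H, 8)*(Z((-3 + 6)²) - 29) = (5 + 8)*(2*(-3 + 6)²*(-4 + (-3 + 6)²) - 29) = 13*(2*3²*(-4 + 3²) - 29) = 13*(2*9*(-4 + 9) - 29) = 13*(2*9*5 - 29) = 13*(90 - 29) = 13*61 = 793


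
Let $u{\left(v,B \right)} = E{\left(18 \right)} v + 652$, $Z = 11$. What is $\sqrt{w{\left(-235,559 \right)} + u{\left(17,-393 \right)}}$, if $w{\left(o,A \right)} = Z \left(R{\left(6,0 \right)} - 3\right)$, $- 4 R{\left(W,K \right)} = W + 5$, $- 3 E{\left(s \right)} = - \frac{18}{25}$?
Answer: $\frac{3 \sqrt{6587}}{10} \approx 24.348$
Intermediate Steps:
$E{\left(s \right)} = \frac{6}{25}$ ($E{\left(s \right)} = - \frac{\left(-18\right) \frac{1}{25}}{3} = \left(- \frac{1}{3}\right) \left(- \frac{18}{25}\right) = \frac{6}{25}$)
$R{\left(W,K \right)} = - \frac{5}{4} - \frac{W}{4}$ ($R{\left(W,K \right)} = - \frac{W + 5}{4} = - \frac{5 + W}{4} = - \frac{5}{4} - \frac{W}{4}$)
$u{\left(v,B \right)} = 652 + \frac{6 v}{25}$ ($u{\left(v,B \right)} = \frac{6 v}{25} + 652 = 652 + \frac{6 v}{25}$)
$w{\left(o,A \right)} = - \frac{253}{4}$ ($w{\left(o,A \right)} = 11 \left(\left(- \frac{5}{4} - \frac{3}{2}\right) - 3\right) = 11 \left(- \frac{11}{4} - 3\right) = 11 \left(- \frac{23}{4}\right) = - \frac{253}{4}$)
$\sqrt{w{\left(-235,559 \right)} + u{\left(17,-393 \right)}} = \sqrt{- \frac{253}{4} + \left(652 + \frac{6}{25} \cdot 17\right)} = \sqrt{- \frac{253}{4} + \left(652 + \frac{102}{25}\right)} = \sqrt{- \frac{253}{4} + \frac{16402}{25}} = \sqrt{\frac{59283}{100}} = \frac{3 \sqrt{6587}}{10}$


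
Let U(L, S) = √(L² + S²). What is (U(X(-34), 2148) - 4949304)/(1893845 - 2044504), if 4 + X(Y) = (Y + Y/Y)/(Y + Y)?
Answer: 4949304/150659 - √21334749217/10244812 ≈ 32.837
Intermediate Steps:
X(Y) = -4 + (1 + Y)/(2*Y) (X(Y) = -4 + (Y + Y/Y)/(Y + Y) = -4 + (Y + 1)/((2*Y)) = -4 + (1 + Y)*(1/(2*Y)) = -4 + (1 + Y)/(2*Y))
(U(X(-34), 2148) - 4949304)/(1893845 - 2044504) = (√(((½)*(1 - 7*(-34))/(-34))² + 2148²) - 4949304)/(1893845 - 2044504) = (√(((½)*(-1/34)*(1 + 238))² + 4613904) - 4949304)/(-150659) = (√(((½)*(-1/34)*239)² + 4613904) - 4949304)*(-1/150659) = (√((-239/68)² + 4613904) - 4949304)*(-1/150659) = (√(57121/4624 + 4613904) - 4949304)*(-1/150659) = (√(21334749217/4624) - 4949304)*(-1/150659) = (√21334749217/68 - 4949304)*(-1/150659) = (-4949304 + √21334749217/68)*(-1/150659) = 4949304/150659 - √21334749217/10244812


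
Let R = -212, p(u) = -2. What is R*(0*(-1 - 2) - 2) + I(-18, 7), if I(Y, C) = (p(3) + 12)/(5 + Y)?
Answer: 5502/13 ≈ 423.23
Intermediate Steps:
I(Y, C) = 10/(5 + Y) (I(Y, C) = (-2 + 12)/(5 + Y) = 10/(5 + Y))
R*(0*(-1 - 2) - 2) + I(-18, 7) = -212*(0*(-1 - 2) - 2) + 10/(5 - 18) = -212*(0*(-3) - 2) + 10/(-13) = -212*(0 - 2) + 10*(-1/13) = -212*(-2) - 10/13 = 424 - 10/13 = 5502/13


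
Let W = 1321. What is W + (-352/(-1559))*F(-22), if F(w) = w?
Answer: 2051695/1559 ≈ 1316.0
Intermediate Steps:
W + (-352/(-1559))*F(-22) = 1321 - 352/(-1559)*(-22) = 1321 - 352*(-1/1559)*(-22) = 1321 + (352/1559)*(-22) = 1321 - 7744/1559 = 2051695/1559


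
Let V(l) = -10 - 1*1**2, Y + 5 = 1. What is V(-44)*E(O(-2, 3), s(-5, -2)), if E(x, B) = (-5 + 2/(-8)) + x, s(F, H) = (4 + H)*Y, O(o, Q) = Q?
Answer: 99/4 ≈ 24.750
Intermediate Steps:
Y = -4 (Y = -5 + 1 = -4)
s(F, H) = -16 - 4*H (s(F, H) = (4 + H)*(-4) = -16 - 4*H)
E(x, B) = -21/4 + x (E(x, B) = (-5 + 2*(-1/8)) + x = (-5 - 1/4) + x = -21/4 + x)
V(l) = -11 (V(l) = -10 - 1*1 = -10 - 1 = -11)
V(-44)*E(O(-2, 3), s(-5, -2)) = -11*(-21/4 + 3) = -11*(-9/4) = 99/4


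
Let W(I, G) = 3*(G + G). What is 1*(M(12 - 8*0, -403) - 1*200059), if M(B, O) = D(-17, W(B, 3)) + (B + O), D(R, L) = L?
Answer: -200432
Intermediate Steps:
W(I, G) = 6*G (W(I, G) = 3*(2*G) = 6*G)
M(B, O) = 18 + B + O (M(B, O) = 6*3 + (B + O) = 18 + (B + O) = 18 + B + O)
1*(M(12 - 8*0, -403) - 1*200059) = 1*((18 + (12 - 8*0) - 403) - 1*200059) = 1*((18 + (12 + 0) - 403) - 200059) = 1*((18 + 12 - 403) - 200059) = 1*(-373 - 200059) = 1*(-200432) = -200432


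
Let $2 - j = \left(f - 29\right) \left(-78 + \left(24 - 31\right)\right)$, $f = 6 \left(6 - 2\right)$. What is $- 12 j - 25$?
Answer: $5051$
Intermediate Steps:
$f = 24$ ($f = 6 \cdot 4 = 24$)
$j = -423$ ($j = 2 - \left(24 - 29\right) \left(-78 + \left(24 - 31\right)\right) = 2 - - 5 \left(-78 + \left(24 - 31\right)\right) = 2 - - 5 \left(-78 - 7\right) = 2 - \left(-5\right) \left(-85\right) = 2 - 425 = -423$)
$- 12 j - 25 = \left(-12\right) \left(-423\right) - 25 = 5076 - 25 = 5051$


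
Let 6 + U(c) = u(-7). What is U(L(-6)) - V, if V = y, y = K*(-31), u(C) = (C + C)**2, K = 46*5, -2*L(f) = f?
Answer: 7320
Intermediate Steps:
L(f) = -f/2
K = 230
u(C) = 4*C**2 (u(C) = (2*C)**2 = 4*C**2)
U(c) = 190 (U(c) = -6 + 4*(-7)**2 = -6 + 4*49 = -6 + 196 = 190)
y = -7130 (y = 230*(-31) = -7130)
V = -7130
U(L(-6)) - V = 190 - 1*(-7130) = 190 + 7130 = 7320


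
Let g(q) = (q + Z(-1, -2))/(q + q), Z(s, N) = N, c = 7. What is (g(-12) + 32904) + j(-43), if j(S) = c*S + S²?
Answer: 413431/12 ≈ 34453.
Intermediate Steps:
g(q) = (-2 + q)/(2*q) (g(q) = (q - 2)/(q + q) = (-2 + q)/((2*q)) = (-2 + q)*(1/(2*q)) = (-2 + q)/(2*q))
j(S) = S² + 7*S (j(S) = 7*S + S² = S² + 7*S)
(g(-12) + 32904) + j(-43) = ((½)*(-2 - 12)/(-12) + 32904) - 43*(7 - 43) = ((½)*(-1/12)*(-14) + 32904) - 43*(-36) = (7/12 + 32904) + 1548 = 394855/12 + 1548 = 413431/12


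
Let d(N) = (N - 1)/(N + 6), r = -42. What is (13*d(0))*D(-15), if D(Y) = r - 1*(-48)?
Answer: -13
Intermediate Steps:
d(N) = (-1 + N)/(6 + N)
D(Y) = 6 (D(Y) = -42 - 1*(-48) = -42 + 48 = 6)
(13*d(0))*D(-15) = (13*((-1 + 0)/(6 + 0)))*6 = (13*(-1/6))*6 = (13*((⅙)*(-1)))*6 = (13*(-⅙))*6 = -13/6*6 = -13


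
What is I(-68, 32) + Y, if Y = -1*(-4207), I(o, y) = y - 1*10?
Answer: 4229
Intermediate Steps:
I(o, y) = -10 + y (I(o, y) = y - 10 = -10 + y)
Y = 4207
I(-68, 32) + Y = (-10 + 32) + 4207 = 22 + 4207 = 4229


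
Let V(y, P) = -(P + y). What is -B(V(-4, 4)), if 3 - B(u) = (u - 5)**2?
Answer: 22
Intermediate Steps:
V(y, P) = -P - y
B(u) = 3 - (-5 + u)**2 (B(u) = 3 - (u - 5)**2 = 3 - (-5 + u)**2)
-B(V(-4, 4)) = -(3 - (-5 + (-1*4 - 1*(-4)))**2) = -(3 - (-5 + (-4 + 4))**2) = -(3 - (-5 + 0)**2) = -(3 - 1*(-5)**2) = -(3 - 1*25) = -(3 - 25) = -1*(-22) = 22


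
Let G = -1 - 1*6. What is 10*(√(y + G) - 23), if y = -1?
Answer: -230 + 20*I*√2 ≈ -230.0 + 28.284*I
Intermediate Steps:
G = -7 (G = -1 - 6 = -7)
10*(√(y + G) - 23) = 10*(√(-1 - 7) - 23) = 10*(√(-8) - 23) = 10*(2*I*√2 - 23) = 10*(-23 + 2*I*√2) = -230 + 20*I*√2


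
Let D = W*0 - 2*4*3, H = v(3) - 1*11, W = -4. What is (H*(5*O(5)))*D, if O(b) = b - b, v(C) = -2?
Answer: 0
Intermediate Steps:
O(b) = 0
H = -13 (H = -2 - 1*11 = -2 - 11 = -13)
D = -24 (D = -4*0 - 2*4*3 = 0 - 8*3 = 0 - 24 = -24)
(H*(5*O(5)))*D = -65*0*(-24) = -13*0*(-24) = 0*(-24) = 0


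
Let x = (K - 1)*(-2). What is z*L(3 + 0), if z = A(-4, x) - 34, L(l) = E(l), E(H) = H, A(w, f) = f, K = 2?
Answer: -108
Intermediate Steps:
x = -2 (x = (2 - 1)*(-2) = 1*(-2) = -2)
L(l) = l
z = -36 (z = -2 - 34 = -36)
z*L(3 + 0) = -36*(3 + 0) = -36*3 = -108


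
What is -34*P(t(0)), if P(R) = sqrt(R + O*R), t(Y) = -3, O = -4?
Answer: -102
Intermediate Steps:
P(R) = sqrt(3)*sqrt(-R) (P(R) = sqrt(R - 4*R) = sqrt(-3*R) = sqrt(3)*sqrt(-R))
-34*P(t(0)) = -34*sqrt(3)*sqrt(-1*(-3)) = -34*sqrt(3)*sqrt(3) = -34*3 = -102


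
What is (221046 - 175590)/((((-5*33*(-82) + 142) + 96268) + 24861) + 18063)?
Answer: 2841/9554 ≈ 0.29736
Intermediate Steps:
(221046 - 175590)/((((-5*33*(-82) + 142) + 96268) + 24861) + 18063) = 45456/((((-165*(-82) + 142) + 96268) + 24861) + 18063) = 45456/((((13530 + 142) + 96268) + 24861) + 18063) = 45456/(((13672 + 96268) + 24861) + 18063) = 45456/((109940 + 24861) + 18063) = 45456/(134801 + 18063) = 45456/152864 = 45456*(1/152864) = 2841/9554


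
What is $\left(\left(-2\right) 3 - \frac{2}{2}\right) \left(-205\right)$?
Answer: $1435$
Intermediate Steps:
$\left(\left(-2\right) 3 - \frac{2}{2}\right) \left(-205\right) = \left(-6 - 1\right) \left(-205\right) = \left(-7\right) \left(-205\right) = 1435$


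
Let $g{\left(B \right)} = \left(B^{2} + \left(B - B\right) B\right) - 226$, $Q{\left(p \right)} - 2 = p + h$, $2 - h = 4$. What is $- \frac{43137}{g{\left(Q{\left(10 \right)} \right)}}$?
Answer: $\frac{4793}{14} \approx 342.36$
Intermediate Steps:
$h = -2$ ($h = 2 - 4 = -2$)
$Q{\left(p \right)} = p$ ($Q{\left(p \right)} = 2 + \left(p - 2\right) = 2 + \left(-2 + p\right) = p$)
$g{\left(B \right)} = -226 + B^{2}$ ($g{\left(B \right)} = \left(B^{2} + 0 B\right) - 226 = \left(B^{2} + 0\right) - 226 = B^{2} - 226 = -226 + B^{2}$)
$- \frac{43137}{g{\left(Q{\left(10 \right)} \right)}} = - \frac{43137}{-226 + 10^{2}} = - \frac{43137}{-226 + 100} = - \frac{43137}{-126} = \left(-43137\right) \left(- \frac{1}{126}\right) = \frac{4793}{14}$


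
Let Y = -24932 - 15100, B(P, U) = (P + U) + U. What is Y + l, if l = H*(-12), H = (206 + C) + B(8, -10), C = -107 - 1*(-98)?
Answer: -42252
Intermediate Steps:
B(P, U) = P + 2*U
C = -9 (C = -107 + 98 = -9)
H = 185 (H = (206 - 9) + (8 + 2*(-10)) = 197 + (8 - 20) = 197 - 12 = 185)
l = -2220 (l = 185*(-12) = -2220)
Y = -40032
Y + l = -40032 - 2220 = -42252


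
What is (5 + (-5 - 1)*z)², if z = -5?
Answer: 1225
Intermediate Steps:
(5 + (-5 - 1)*z)² = (5 + (-5 - 1)*(-5))² = (5 - 6*(-5))² = (5 + 30)² = 35² = 1225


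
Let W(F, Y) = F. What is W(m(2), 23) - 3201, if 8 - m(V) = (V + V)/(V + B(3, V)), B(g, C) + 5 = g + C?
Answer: -3195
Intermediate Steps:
B(g, C) = -5 + C + g (B(g, C) = -5 + (g + C) = -5 + (C + g) = -5 + C + g)
m(V) = 8 - 2*V/(-2 + 2*V) (m(V) = 8 - (V + V)/(V + (-5 + V + 3)) = 8 - 2*V/(V + (-2 + V)) = 8 - 2*V/(-2 + 2*V))
W(m(2), 23) - 3201 = (-8 + 7*2)/(-1 + 2) - 3201 = (-8 + 14)/1 - 3201 = 1*6 - 3201 = 6 - 3201 = -3195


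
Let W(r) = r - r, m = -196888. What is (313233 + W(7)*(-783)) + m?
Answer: 116345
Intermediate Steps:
W(r) = 0
(313233 + W(7)*(-783)) + m = (313233 + 0*(-783)) - 196888 = (313233 + 0) - 196888 = 313233 - 196888 = 116345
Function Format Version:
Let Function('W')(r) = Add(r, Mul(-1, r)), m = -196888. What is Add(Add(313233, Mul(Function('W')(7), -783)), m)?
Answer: 116345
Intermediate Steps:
Function('W')(r) = 0
Add(Add(313233, Mul(Function('W')(7), -783)), m) = Add(Add(313233, Mul(0, -783)), -196888) = Add(Add(313233, 0), -196888) = Add(313233, -196888) = 116345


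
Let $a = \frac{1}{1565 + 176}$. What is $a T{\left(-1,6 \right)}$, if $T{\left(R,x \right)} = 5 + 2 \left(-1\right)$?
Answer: $\frac{3}{1741} \approx 0.0017231$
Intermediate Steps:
$T{\left(R,x \right)} = 3$ ($T{\left(R,x \right)} = 5 - 2 = 3$)
$a = \frac{1}{1741} \approx 0.00057438$
$a T{\left(-1,6 \right)} = \frac{1}{1741} \cdot 3 = \frac{3}{1741}$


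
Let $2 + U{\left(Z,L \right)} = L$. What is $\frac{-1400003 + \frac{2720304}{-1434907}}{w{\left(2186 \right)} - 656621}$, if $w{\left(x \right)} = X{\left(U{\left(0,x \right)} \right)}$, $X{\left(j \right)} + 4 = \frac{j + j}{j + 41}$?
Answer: $\frac{4469750935680625}{2096379407073099} \approx 2.1321$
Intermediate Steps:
$U{\left(Z,L \right)} = -2 + L$
$X{\left(j \right)} = -4 + \frac{2 j}{41 + j}$ ($X{\left(j \right)} = -4 + \frac{j + j}{j + 41} = -4 + \frac{2 j}{41 + j}$)
$w{\left(x \right)} = \frac{2 \left(-80 - x\right)}{39 + x}$ ($w{\left(x \right)} = \frac{2 \left(-82 - \left(-2 + x\right)\right)}{41 + \left(-2 + x\right)} = \frac{2 \left(-82 - \left(-2 + x\right)\right)}{39 + x} = \frac{2 \left(-80 - x\right)}{39 + x}$)
$\frac{-1400003 + \frac{2720304}{-1434907}}{w{\left(2186 \right)} - 656621} = \frac{-1400003 + \frac{2720304}{-1434907}}{\frac{2 \left(-80 - 2186\right)}{39 + 2186} - 656621} = \frac{-1400003 + 2720304 \left(- \frac{1}{1434907}\right)}{\frac{2 \left(-80 - 2186\right)}{2225} - 656621} = \frac{-1400003 - \frac{2720304}{1434907}}{2 \cdot \frac{1}{2225} \left(-2266\right) - 656621} = - \frac{2008876825025}{1434907 \left(- \frac{4532}{2225} - 656621\right)} = - \frac{2008876825025}{1434907 \left(- \frac{1460986257}{2225}\right)} = \left(- \frac{2008876825025}{1434907}\right) \left(- \frac{2225}{1460986257}\right) = \frac{4469750935680625}{2096379407073099}$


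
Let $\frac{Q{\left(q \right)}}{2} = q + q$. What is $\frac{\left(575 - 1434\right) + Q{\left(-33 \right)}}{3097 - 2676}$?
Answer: $- \frac{991}{421} \approx -2.3539$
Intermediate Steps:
$Q{\left(q \right)} = 4 q$ ($Q{\left(q \right)} = 2 \left(q + q\right) = 2 \cdot 2 q = 4 q$)
$\frac{\left(575 - 1434\right) + Q{\left(-33 \right)}}{3097 - 2676} = \frac{\left(575 - 1434\right) + 4 \left(-33\right)}{3097 - 2676} = \frac{\left(575 - 1434\right) - 132}{421} = \left(-859 - 132\right) \frac{1}{421} = \left(-991\right) \frac{1}{421} = - \frac{991}{421}$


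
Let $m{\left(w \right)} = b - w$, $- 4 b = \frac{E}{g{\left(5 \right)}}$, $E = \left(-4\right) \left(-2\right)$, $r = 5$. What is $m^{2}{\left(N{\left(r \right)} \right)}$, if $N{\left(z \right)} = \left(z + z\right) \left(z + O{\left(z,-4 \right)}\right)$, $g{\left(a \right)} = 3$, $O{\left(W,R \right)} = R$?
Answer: $\frac{1024}{9} \approx 113.78$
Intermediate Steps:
$E = 8$
$b = - \frac{2}{3}$ ($b = - \frac{8 \cdot \frac{1}{3}}{4} = \left(- \frac{1}{4}\right) \frac{8}{3} = - \frac{2}{3} \approx -0.66667$)
$N{\left(z \right)} = 2 z \left(-4 + z\right)$ ($N{\left(z \right)} = \left(z + z\right) \left(z - 4\right) = 2 z \left(-4 + z\right)$)
$m{\left(w \right)} = - \frac{2}{3} - w$
$m^{2}{\left(N{\left(r \right)} \right)} = \left(- \frac{2}{3} - 2 \cdot 5 \left(-4 + 5\right)\right)^{2} = \left(- \frac{2}{3} - 2 \cdot 5 \cdot 1\right)^{2} = \left(- \frac{2}{3} - 10\right)^{2} = \left(- \frac{32}{3}\right)^{2} = \frac{1024}{9}$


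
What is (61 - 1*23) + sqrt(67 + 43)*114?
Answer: 38 + 114*sqrt(110) ≈ 1233.6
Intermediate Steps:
(61 - 1*23) + sqrt(67 + 43)*114 = (61 - 23) + sqrt(110)*114 = 38 + 114*sqrt(110)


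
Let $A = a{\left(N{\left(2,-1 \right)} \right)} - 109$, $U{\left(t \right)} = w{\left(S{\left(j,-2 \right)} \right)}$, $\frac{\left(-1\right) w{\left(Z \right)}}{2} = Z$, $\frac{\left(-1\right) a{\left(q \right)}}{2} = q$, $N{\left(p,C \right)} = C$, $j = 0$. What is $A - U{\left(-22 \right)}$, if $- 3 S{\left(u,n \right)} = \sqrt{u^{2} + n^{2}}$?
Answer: $- \frac{325}{3} \approx -108.33$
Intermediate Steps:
$a{\left(q \right)} = - 2 q$
$S{\left(u,n \right)} = - \frac{\sqrt{n^{2} + u^{2}}}{3}$ ($S{\left(u,n \right)} = - \frac{\sqrt{u^{2} + n^{2}}}{3} = - \frac{\sqrt{n^{2} + u^{2}}}{3}$)
$w{\left(Z \right)} = - 2 Z$
$U{\left(t \right)} = \frac{4}{3}$ ($U{\left(t \right)} = - 2 \left(- \frac{\sqrt{\left(-2\right)^{2} + 0^{2}}}{3}\right) = - 2 \left(- \frac{\sqrt{4 + 0}}{3}\right) = - 2 \left(- \frac{\sqrt{4}}{3}\right) = - 2 \left(\left(- \frac{1}{3}\right) 2\right) = \left(-2\right) \left(- \frac{2}{3}\right) = \frac{4}{3}$)
$A = -107$ ($A = \left(-2\right) \left(-1\right) - 109 = 2 - 109 = -107$)
$A - U{\left(-22 \right)} = -107 - \frac{4}{3} = - \frac{325}{3}$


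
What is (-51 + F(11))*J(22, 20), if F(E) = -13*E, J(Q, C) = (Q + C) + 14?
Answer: -10864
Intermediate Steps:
J(Q, C) = 14 + C + Q (J(Q, C) = (C + Q) + 14 = 14 + C + Q)
(-51 + F(11))*J(22, 20) = (-51 - 13*11)*(14 + 20 + 22) = (-51 - 143)*56 = -194*56 = -10864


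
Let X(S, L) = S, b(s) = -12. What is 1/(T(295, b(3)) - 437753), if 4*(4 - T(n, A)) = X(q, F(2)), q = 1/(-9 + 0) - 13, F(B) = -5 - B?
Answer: -18/7879423 ≈ -2.2844e-6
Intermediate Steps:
q = -118/9 (q = 1/(-9) - 13 = -1/9 - 13 = -118/9 ≈ -13.111)
T(n, A) = 131/18 (T(n, A) = 4 - 1/4*(-118/9) = 4 + 59/18 = 131/18)
1/(T(295, b(3)) - 437753) = 1/(131/18 - 437753) = 1/(-7879423/18) = -18/7879423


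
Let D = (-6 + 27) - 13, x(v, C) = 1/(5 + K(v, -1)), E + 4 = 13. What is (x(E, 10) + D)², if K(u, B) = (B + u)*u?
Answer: 380689/5929 ≈ 64.208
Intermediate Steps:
K(u, B) = u*(B + u)
E = 9 (E = -4 + 13 = 9)
x(v, C) = 1/(5 + v*(-1 + v))
D = 8 (D = 21 - 13 = 8)
(x(E, 10) + D)² = (1/(5 + 9*(-1 + 9)) + 8)² = (1/(5 + 9*8) + 8)² = (1/(5 + 72) + 8)² = (1/77 + 8)² = (617/77)² = 380689/5929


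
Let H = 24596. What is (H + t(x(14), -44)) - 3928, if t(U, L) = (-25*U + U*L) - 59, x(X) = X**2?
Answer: 7085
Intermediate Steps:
t(U, L) = -59 - 25*U + L*U (t(U, L) = (-25*U + L*U) - 59 = -59 - 25*U + L*U)
(H + t(x(14), -44)) - 3928 = (24596 + (-59 - 25*14**2 - 44*14**2)) - 3928 = (24596 + (-59 - 25*196 - 44*196)) - 3928 = (24596 + (-59 - 4900 - 8624)) - 3928 = (24596 - 13583) - 3928 = 11013 - 3928 = 7085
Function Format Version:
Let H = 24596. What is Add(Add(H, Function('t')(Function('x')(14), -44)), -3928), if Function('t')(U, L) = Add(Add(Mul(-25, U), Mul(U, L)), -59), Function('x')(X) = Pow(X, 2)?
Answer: 7085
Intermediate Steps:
Function('t')(U, L) = Add(-59, Mul(-25, U), Mul(L, U)) (Function('t')(U, L) = Add(Add(Mul(-25, U), Mul(L, U)), -59) = Add(-59, Mul(-25, U), Mul(L, U)))
Add(Add(H, Function('t')(Function('x')(14), -44)), -3928) = Add(Add(24596, Add(-59, Mul(-25, Pow(14, 2)), Mul(-44, Pow(14, 2)))), -3928) = Add(Add(24596, Add(-59, Mul(-25, 196), Mul(-44, 196))), -3928) = Add(Add(24596, Add(-59, -4900, -8624)), -3928) = Add(Add(24596, -13583), -3928) = Add(11013, -3928) = 7085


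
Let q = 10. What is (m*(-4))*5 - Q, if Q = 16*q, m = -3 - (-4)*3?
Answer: -340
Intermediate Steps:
m = 9 (m = -3 - 1*(-12) = -3 + 12 = 9)
Q = 160 (Q = 16*10 = 160)
(m*(-4))*5 - Q = (9*(-4))*5 - 1*160 = -36*5 - 160 = -180 - 160 = -340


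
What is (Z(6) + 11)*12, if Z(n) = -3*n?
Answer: -84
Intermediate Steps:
(Z(6) + 11)*12 = (-3*6 + 11)*12 = (-18 + 11)*12 = -7*12 = -84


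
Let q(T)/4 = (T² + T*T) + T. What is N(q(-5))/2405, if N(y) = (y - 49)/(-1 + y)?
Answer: 131/430495 ≈ 0.00030430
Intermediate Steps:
q(T) = 4*T + 8*T² (q(T) = 4*((T² + T*T) + T) = 4*((T² + T²) + T) = 4*(2*T² + T) = 4*(T + 2*T²) = 4*T + 8*T²)
N(y) = (-49 + y)/(-1 + y)
N(q(-5))/2405 = ((-49 + 4*(-5)*(1 + 2*(-5)))/(-1 + 4*(-5)*(1 + 2*(-5))))/2405 = ((-49 + 4*(-5)*(1 - 10))/(-1 + 4*(-5)*(1 - 10)))*(1/2405) = ((-49 + 4*(-5)*(-9))/(-1 + 4*(-5)*(-9)))*(1/2405) = ((-49 + 180)/(-1 + 180))*(1/2405) = (131/179)*(1/2405) = 131/430495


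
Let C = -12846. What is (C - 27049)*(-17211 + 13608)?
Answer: 143741685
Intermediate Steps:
(C - 27049)*(-17211 + 13608) = (-12846 - 27049)*(-17211 + 13608) = -39895*(-3603) = 143741685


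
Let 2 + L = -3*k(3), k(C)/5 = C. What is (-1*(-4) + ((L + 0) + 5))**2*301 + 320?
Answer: 434964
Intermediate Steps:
k(C) = 5*C
L = -47 (L = -2 - 15*3 = -2 - 3*15 = -2 - 45 = -47)
(-1*(-4) + ((L + 0) + 5))**2*301 + 320 = (-1*(-4) + ((-47 + 0) + 5))**2*301 + 320 = (4 + (-47 + 5))**2*301 + 320 = (4 - 42)**2*301 + 320 = (-38)**2*301 + 320 = 1444*301 + 320 = 434644 + 320 = 434964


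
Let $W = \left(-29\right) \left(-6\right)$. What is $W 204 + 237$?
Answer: $35733$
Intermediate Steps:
$W = 174$
$W 204 + 237 = 174 \cdot 204 + 237 = 35496 + 237 = 35733$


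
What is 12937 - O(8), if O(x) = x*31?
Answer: 12689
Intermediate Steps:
O(x) = 31*x
12937 - O(8) = 12937 - 31*8 = 12937 - 1*248 = 12937 - 248 = 12689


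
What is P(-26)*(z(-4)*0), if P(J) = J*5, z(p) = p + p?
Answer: 0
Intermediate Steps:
z(p) = 2*p
P(J) = 5*J
P(-26)*(z(-4)*0) = (5*(-26))*((2*(-4))*0) = -(-1040)*0 = -130*0 = 0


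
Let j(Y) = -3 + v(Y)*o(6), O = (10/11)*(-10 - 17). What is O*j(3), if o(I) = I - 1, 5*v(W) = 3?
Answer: 0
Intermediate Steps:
v(W) = ⅗ (v(W) = (⅕)*3 = ⅗)
o(I) = -1 + I
O = -270/11 (O = (10*(1/11))*(-27) = (10/11)*(-27) = -270/11 ≈ -24.545)
j(Y) = 0 (j(Y) = -3 + 3*(-1 + 6)/5 = -3 + (⅗)*5 = -3 + 3 = 0)
O*j(3) = -270/11*0 = 0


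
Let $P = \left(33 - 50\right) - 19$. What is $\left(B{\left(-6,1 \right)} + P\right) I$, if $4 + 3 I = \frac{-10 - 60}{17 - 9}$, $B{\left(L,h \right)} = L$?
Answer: $\frac{357}{2} \approx 178.5$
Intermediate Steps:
$I = - \frac{17}{4}$ ($I = - \frac{4}{3} + \frac{\left(-10 - 60\right) \frac{1}{17 - 9}}{3} = - \frac{4}{3} + \frac{\left(-70\right) \frac{1}{8}}{3} = - \frac{4}{3} + \frac{1}{3} \left(- \frac{35}{4}\right) = - \frac{4}{3} - \frac{35}{12} = - \frac{17}{4} \approx -4.25$)
$P = -36$ ($P = -17 - 19 = -36$)
$\left(B{\left(-6,1 \right)} + P\right) I = \left(-6 - 36\right) \left(- \frac{17}{4}\right) = \left(-42\right) \left(- \frac{17}{4}\right) = \frac{357}{2}$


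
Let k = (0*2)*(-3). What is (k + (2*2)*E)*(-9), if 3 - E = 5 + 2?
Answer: 144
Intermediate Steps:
E = -4 (E = 3 - (5 + 2) = 3 - 1*7 = 3 - 7 = -4)
k = 0 (k = 0*(-3) = 0)
(k + (2*2)*E)*(-9) = (0 + (2*2)*(-4))*(-9) = (0 + 4*(-4))*(-9) = (0 - 16)*(-9) = -16*(-9) = 144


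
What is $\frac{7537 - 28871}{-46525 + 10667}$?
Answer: $\frac{10667}{17929} \approx 0.59496$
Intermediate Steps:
$\frac{7537 - 28871}{-46525 + 10667} = - \frac{21334}{-35858} = \left(-21334\right) \left(- \frac{1}{35858}\right) = \frac{10667}{17929}$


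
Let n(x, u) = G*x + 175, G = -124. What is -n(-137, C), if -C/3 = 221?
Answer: -17163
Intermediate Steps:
C = -663 (C = -3*221 = -663)
n(x, u) = 175 - 124*x (n(x, u) = -124*x + 175 = 175 - 124*x)
-n(-137, C) = -(175 - 124*(-137)) = -(175 + 16988) = -1*17163 = -17163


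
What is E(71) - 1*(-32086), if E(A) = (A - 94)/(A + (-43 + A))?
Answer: 3176491/99 ≈ 32086.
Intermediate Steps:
E(A) = (-94 + A)/(-43 + 2*A)
E(71) - 1*(-32086) = (-94 + 71)/(-43 + 2*71) - 1*(-32086) = -23/(-43 + 142) + 32086 = -23/99 + 32086 = 3176491/99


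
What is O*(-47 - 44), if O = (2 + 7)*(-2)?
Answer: 1638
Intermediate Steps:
O = -18 (O = 9*(-2) = -18)
O*(-47 - 44) = -18*(-47 - 44) = -18*(-91) = 1638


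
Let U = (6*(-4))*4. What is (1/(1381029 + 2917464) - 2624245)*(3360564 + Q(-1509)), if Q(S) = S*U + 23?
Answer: -39542534578299935584/4298493 ≈ -9.1992e+12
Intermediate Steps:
U = -96 (U = -24*4 = -96)
Q(S) = 23 - 96*S (Q(S) = S*(-96) + 23 = -96*S + 23 = 23 - 96*S)
(1/(1381029 + 2917464) - 2624245)*(3360564 + Q(-1509)) = (1/(1381029 + 2917464) - 2624245)*(3360564 + (23 - 96*(-1509))) = (1/4298493 - 2624245)*(3360564 + (23 + 144864)) = (1/4298493 - 2624245)*(3360564 + 144887) = -11280298762784/4298493*3505451 = -39542534578299935584/4298493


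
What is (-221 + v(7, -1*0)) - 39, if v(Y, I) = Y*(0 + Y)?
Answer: -211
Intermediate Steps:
v(Y, I) = Y² (v(Y, I) = Y*Y = Y²)
(-221 + v(7, -1*0)) - 39 = (-221 + 7²) - 39 = (-221 + 49) - 39 = -172 - 39 = -211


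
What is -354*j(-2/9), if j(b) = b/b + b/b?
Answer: -708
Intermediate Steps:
j(b) = 2 (j(b) = 1 + 1 = 2)
-354*j(-2/9) = -354*2 = -708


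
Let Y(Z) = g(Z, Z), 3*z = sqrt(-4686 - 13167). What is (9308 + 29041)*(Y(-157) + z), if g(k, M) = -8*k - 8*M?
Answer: 96332688 + 12783*I*sqrt(17853) ≈ 9.6333e+7 + 1.708e+6*I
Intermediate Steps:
z = I*sqrt(17853)/3 (z = sqrt(-4686 - 13167)/3 = sqrt(-17853)/3 = (I*sqrt(17853))/3 = I*sqrt(17853)/3 ≈ 44.538*I)
g(k, M) = -8*M - 8*k
Y(Z) = -16*Z (Y(Z) = -8*Z - 8*Z = -16*Z)
(9308 + 29041)*(Y(-157) + z) = (9308 + 29041)*(-16*(-157) + I*sqrt(17853)/3) = 38349*(2512 + I*sqrt(17853)/3) = 96332688 + 12783*I*sqrt(17853)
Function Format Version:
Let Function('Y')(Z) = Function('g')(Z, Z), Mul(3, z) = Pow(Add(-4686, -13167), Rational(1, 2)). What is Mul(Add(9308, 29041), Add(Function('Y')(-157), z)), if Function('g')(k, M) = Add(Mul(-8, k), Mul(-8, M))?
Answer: Add(96332688, Mul(12783, I, Pow(17853, Rational(1, 2)))) ≈ Add(9.6333e+7, Mul(1.7080e+6, I))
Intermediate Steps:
z = Mul(Rational(1, 3), I, Pow(17853, Rational(1, 2))) (z = Mul(Rational(1, 3), Pow(Add(-4686, -13167), Rational(1, 2))) = Mul(Rational(1, 3), Pow(-17853, Rational(1, 2))) = Mul(Rational(1, 3), Mul(I, Pow(17853, Rational(1, 2)))) = Mul(Rational(1, 3), I, Pow(17853, Rational(1, 2))) ≈ Mul(44.538, I))
Function('g')(k, M) = Add(Mul(-8, M), Mul(-8, k))
Function('Y')(Z) = Mul(-16, Z) (Function('Y')(Z) = Add(Mul(-8, Z), Mul(-8, Z)) = Mul(-16, Z))
Mul(Add(9308, 29041), Add(Function('Y')(-157), z)) = Mul(Add(9308, 29041), Add(Mul(-16, -157), Mul(Rational(1, 3), I, Pow(17853, Rational(1, 2))))) = Mul(38349, Add(2512, Mul(Rational(1, 3), I, Pow(17853, Rational(1, 2))))) = Add(96332688, Mul(12783, I, Pow(17853, Rational(1, 2))))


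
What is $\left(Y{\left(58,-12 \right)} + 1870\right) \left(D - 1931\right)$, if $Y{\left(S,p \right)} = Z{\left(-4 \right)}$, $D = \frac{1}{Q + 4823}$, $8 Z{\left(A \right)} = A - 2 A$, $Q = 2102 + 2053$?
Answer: $- \frac{64855910097}{17956} \approx -3.6119 \cdot 10^{6}$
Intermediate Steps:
$Q = 4155$
$Z{\left(A \right)} = - \frac{A}{8}$ ($Z{\left(A \right)} = \frac{A - 2 A}{8} = \frac{\left(-1\right) A}{8} = - \frac{A}{8}$)
$D = \frac{1}{8978}$ ($D = \frac{1}{4155 + 4823} = \frac{1}{8978} \approx 0.00011138$)
$Y{\left(S,p \right)} = \frac{1}{2}$ ($Y{\left(S,p \right)} = \left(- \frac{1}{8}\right) \left(-4\right) = \frac{1}{2}$)
$\left(Y{\left(58,-12 \right)} + 1870\right) \left(D - 1931\right) = \left(\frac{1}{2} + 1870\right) \left(\frac{1}{8978} - 1931\right) = \frac{3741}{2} \left(- \frac{17336517}{8978}\right) = - \frac{64855910097}{17956}$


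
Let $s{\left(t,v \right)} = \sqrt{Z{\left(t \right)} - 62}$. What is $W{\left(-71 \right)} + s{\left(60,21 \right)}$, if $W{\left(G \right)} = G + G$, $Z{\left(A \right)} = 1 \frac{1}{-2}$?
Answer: $-142 + \frac{5 i \sqrt{10}}{2} \approx -142.0 + 7.9057 i$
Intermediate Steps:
$Z{\left(A \right)} = - \frac{1}{2}$ ($Z{\left(A \right)} = 1 \left(- \frac{1}{2}\right) = - \frac{1}{2}$)
$s{\left(t,v \right)} = \frac{5 i \sqrt{10}}{2}$ ($s{\left(t,v \right)} = \sqrt{- \frac{1}{2} - 62} = \sqrt{- \frac{125}{2}} = \frac{5 i \sqrt{10}}{2}$)
$W{\left(G \right)} = 2 G$
$W{\left(-71 \right)} + s{\left(60,21 \right)} = 2 \left(-71\right) + \frac{5 i \sqrt{10}}{2} = -142 + \frac{5 i \sqrt{10}}{2}$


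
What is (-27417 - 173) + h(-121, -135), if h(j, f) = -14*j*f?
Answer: -256280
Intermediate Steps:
h(j, f) = -14*f*j
(-27417 - 173) + h(-121, -135) = (-27417 - 173) - 14*(-135)*(-121) = -27590 - 228690 = -256280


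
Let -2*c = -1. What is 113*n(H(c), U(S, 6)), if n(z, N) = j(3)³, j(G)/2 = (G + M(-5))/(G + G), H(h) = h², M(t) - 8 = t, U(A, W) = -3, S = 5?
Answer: 904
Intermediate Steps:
M(t) = 8 + t
c = ½ (c = -½*(-1) = ½ ≈ 0.50000)
j(G) = (3 + G)/G (j(G) = 2*((G + (8 - 5))/(G + G)) = 2*((G + 3)/((2*G))) = 2*((3 + G)*(1/(2*G))) = 2*((3 + G)/(2*G)) = (3 + G)/G)
n(z, N) = 8 (n(z, N) = ((3 + 3)/3)³ = ((⅓)*6)³ = 2³ = 8)
113*n(H(c), U(S, 6)) = 113*8 = 904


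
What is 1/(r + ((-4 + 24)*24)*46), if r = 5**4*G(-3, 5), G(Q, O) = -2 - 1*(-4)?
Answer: 1/23330 ≈ 4.2863e-5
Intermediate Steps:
G(Q, O) = 2 (G(Q, O) = -2 + 4 = 2)
r = 1250 (r = 5**4*2 = 625*2 = 1250)
1/(r + ((-4 + 24)*24)*46) = 1/(1250 + ((-4 + 24)*24)*46) = 1/(1250 + (20*24)*46) = 1/(1250 + 480*46) = 1/(1250 + 22080) = 1/23330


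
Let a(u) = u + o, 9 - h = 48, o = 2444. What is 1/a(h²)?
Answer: 1/3965 ≈ 0.00025221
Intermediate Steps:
h = -39 (h = 9 - 1*48 = 9 - 48 = -39)
a(u) = 2444 + u (a(u) = u + 2444 = 2444 + u)
1/a(h²) = 1/(2444 + (-39)²) = 1/(2444 + 1521) = 1/3965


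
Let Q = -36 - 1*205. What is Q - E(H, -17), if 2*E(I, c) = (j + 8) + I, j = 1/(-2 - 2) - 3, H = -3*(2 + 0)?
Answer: -1923/8 ≈ -240.38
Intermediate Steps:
H = -6 (H = -3*2 = -6)
j = -13/4 (j = 1/(-4) - 3 = -1/4 - 3 = -13/4 ≈ -3.2500)
E(I, c) = 19/8 + I/2 (E(I, c) = ((-13/4 + 8) + I)/2 = (19/4 + I)/2 = 19/8 + I/2)
Q = -241 (Q = -36 - 205 = -241)
Q - E(H, -17) = -241 - (19/8 + (1/2)*(-6)) = -241 - (19/8 - 3) = -241 - 1*(-5/8) = -241 + 5/8 = -1923/8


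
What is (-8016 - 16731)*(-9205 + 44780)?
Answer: -880374525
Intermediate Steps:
(-8016 - 16731)*(-9205 + 44780) = -24747*35575 = -880374525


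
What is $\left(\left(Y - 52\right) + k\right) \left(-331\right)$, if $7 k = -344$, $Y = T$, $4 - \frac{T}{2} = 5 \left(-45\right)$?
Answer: $- \frac{826838}{7} \approx -1.1812 \cdot 10^{5}$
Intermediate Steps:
$T = 458$ ($T = 8 - 2 \cdot 5 \left(-45\right) = 8 - -450 = 8 + 450 = 458$)
$Y = 458$
$k = - \frac{344}{7}$ ($k = \frac{1}{7} \left(-344\right) = - \frac{344}{7} \approx -49.143$)
$\left(\left(Y - 52\right) + k\right) \left(-331\right) = \left(\left(458 - 52\right) - \frac{344}{7}\right) \left(-331\right) = \left(406 - \frac{344}{7}\right) \left(-331\right) = \frac{2498}{7} \left(-331\right) = - \frac{826838}{7}$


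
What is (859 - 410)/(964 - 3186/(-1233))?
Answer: 61513/132422 ≈ 0.46452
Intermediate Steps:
(859 - 410)/(964 - 3186/(-1233)) = 449/(964 - 3186*(-1/1233)) = 449/(964 + 354/137) = 449/(132422/137) = 449*(137/132422) = 61513/132422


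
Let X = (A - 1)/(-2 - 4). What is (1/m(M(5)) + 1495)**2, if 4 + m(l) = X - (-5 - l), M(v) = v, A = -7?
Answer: 1081949449/484 ≈ 2.2354e+6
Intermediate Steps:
X = 4/3 (X = (-7 - 1)/(-2 - 4) = -8/(-6) = -8*(-1/6) = 4/3 ≈ 1.3333)
m(l) = 7/3 + l (m(l) = -4 + (4/3 - (-5 - l)) = -4 + (4/3 + (5 + l)) = -4 + (19/3 + l) = 7/3 + l)
(1/m(M(5)) + 1495)**2 = (1/(7/3 + 5) + 1495)**2 = (1/(22/3) + 1495)**2 = (3/22 + 1495)**2 = (32893/22)**2 = 1081949449/484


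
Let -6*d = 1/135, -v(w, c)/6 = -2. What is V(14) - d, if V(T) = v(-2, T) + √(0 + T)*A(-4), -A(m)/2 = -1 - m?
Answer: 9721/810 - 6*√14 ≈ -10.449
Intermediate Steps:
v(w, c) = 12 (v(w, c) = -6*(-2) = 12)
d = -1/810 (d = -⅙/135 = -⅙*1/135 = -1/810 ≈ -0.0012346)
A(m) = 2 + 2*m (A(m) = -2*(-1 - m) = 2 + 2*m)
V(T) = 12 - 6*√T (V(T) = 12 + √(0 + T)*(2 + 2*(-4)) = 12 + √T*(2 - 8) = 12 + √T*(-6) = 12 - 6*√T)
V(14) - d = (12 - 6*√14) - 1*(-1/810) = (12 - 6*√14) + 1/810 = 9721/810 - 6*√14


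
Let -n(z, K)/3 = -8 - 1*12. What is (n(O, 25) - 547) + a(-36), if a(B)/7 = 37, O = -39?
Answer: -228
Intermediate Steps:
n(z, K) = 60 (n(z, K) = -3*(-8 - 1*12) = -3*(-8 - 12) = -3*(-20) = 60)
a(B) = 259 (a(B) = 7*37 = 259)
(n(O, 25) - 547) + a(-36) = (60 - 547) + 259 = -487 + 259 = -228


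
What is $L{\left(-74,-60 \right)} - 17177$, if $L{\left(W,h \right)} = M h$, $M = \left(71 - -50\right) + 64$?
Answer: $-28277$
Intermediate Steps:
$M = 185$ ($M = \left(71 + 50\right) + 64 = 121 + 64 = 185$)
$L{\left(W,h \right)} = 185 h$
$L{\left(-74,-60 \right)} - 17177 = 185 \left(-60\right) - 17177 = -11100 - 17177 = -28277$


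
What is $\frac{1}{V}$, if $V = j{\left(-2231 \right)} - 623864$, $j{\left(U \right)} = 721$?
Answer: $- \frac{1}{623143} \approx -1.6048 \cdot 10^{-6}$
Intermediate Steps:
$V = -623143$ ($V = 721 - 623864 = -623143$)
$\frac{1}{V} = \frac{1}{-623143} = - \frac{1}{623143}$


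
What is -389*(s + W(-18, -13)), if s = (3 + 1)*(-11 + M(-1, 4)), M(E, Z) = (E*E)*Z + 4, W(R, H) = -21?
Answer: 12837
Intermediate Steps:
M(E, Z) = 4 + Z*E² (M(E, Z) = E²*Z + 4 = Z*E² + 4 = 4 + Z*E²)
s = -12 (s = (3 + 1)*(-11 + (4 + 4*(-1)²)) = 4*(-11 + (4 + 4*1)) = 4*(-11 + (4 + 4)) = 4*(-11 + 8) = 4*(-3) = -12)
-389*(s + W(-18, -13)) = -389*(-12 - 21) = -389*(-33) = 12837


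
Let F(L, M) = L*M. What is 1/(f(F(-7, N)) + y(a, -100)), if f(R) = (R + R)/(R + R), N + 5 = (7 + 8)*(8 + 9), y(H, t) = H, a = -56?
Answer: -1/55 ≈ -0.018182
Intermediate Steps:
N = 250 (N = -5 + (7 + 8)*(8 + 9) = -5 + 15*17 = -5 + 255 = 250)
f(R) = 1 (f(R) = (2*R)/((2*R)) = (2*R)*(1/(2*R)) = 1)
1/(f(F(-7, N)) + y(a, -100)) = 1/(1 - 56) = 1/(-55) = -1/55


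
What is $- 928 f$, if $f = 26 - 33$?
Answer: $6496$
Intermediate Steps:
$f = -7$ ($f = 26 - 33 = -7$)
$- 928 f = \left(-928\right) \left(-7\right) = 6496$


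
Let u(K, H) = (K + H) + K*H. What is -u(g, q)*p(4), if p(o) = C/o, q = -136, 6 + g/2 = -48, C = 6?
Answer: -21666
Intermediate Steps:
g = -108 (g = -12 + 2*(-48) = -12 - 96 = -108)
u(K, H) = H + K + H*K (u(K, H) = (H + K) + H*K = H + K + H*K)
p(o) = 6/o
-u(g, q)*p(4) = -(-136 - 108 - 136*(-108))*6/4 = -(-136 - 108 + 14688)*6*(1/4) = -14444*3/2 = -1*21666 = -21666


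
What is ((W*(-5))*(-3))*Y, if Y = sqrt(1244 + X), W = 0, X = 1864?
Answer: 0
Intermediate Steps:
Y = 2*sqrt(777) (Y = sqrt(1244 + 1864) = sqrt(3108) = 2*sqrt(777) ≈ 55.749)
((W*(-5))*(-3))*Y = ((0*(-5))*(-3))*(2*sqrt(777)) = (0*(-3))*(2*sqrt(777)) = 0*(2*sqrt(777)) = 0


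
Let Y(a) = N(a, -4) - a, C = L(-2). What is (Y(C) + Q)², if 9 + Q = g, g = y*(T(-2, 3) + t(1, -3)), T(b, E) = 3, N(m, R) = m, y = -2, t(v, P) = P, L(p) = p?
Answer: 81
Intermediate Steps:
C = -2
g = 0 (g = -2*(3 - 3) = -2*0 = 0)
Y(a) = 0 (Y(a) = a - a = 0)
Q = -9 (Q = -9 + 0 = -9)
(Y(C) + Q)² = (0 - 9)² = (-9)² = 81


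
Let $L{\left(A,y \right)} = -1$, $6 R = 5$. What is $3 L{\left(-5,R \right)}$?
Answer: $-3$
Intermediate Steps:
$R = \frac{5}{6}$ ($R = \frac{1}{6} \cdot 5 = \frac{5}{6} \approx 0.83333$)
$3 L{\left(-5,R \right)} = 3 \left(-1\right) = -3$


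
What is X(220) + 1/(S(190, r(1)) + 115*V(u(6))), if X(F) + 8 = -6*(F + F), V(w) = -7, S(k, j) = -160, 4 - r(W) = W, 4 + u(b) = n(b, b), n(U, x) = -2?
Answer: -2555321/965 ≈ -2648.0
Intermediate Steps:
u(b) = -6 (u(b) = -4 - 2 = -6)
r(W) = 4 - W
X(F) = -8 - 12*F (X(F) = -8 - 6*(F + F) = -8 - 12*F)
X(220) + 1/(S(190, r(1)) + 115*V(u(6))) = (-8 - 12*220) + 1/(-160 + 115*(-7)) = (-8 - 2640) + 1/(-160 - 805) = -2648 + 1/(-965) = -2648 - 1/965 = -2555321/965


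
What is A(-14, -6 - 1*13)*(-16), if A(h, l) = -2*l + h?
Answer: -384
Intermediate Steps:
A(h, l) = h - 2*l
A(-14, -6 - 1*13)*(-16) = (-14 - 2*(-6 - 1*13))*(-16) = (-14 - 2*(-6 - 13))*(-16) = (-14 - 2*(-19))*(-16) = (-14 + 38)*(-16) = 24*(-16) = -384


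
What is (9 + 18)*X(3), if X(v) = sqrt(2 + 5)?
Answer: 27*sqrt(7) ≈ 71.435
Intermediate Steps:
X(v) = sqrt(7)
(9 + 18)*X(3) = (9 + 18)*sqrt(7) = 27*sqrt(7)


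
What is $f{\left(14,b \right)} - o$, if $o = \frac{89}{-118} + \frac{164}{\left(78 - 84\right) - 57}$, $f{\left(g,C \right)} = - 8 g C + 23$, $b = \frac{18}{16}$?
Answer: $- \frac{740743}{7434} \approx -99.643$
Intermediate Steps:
$b = \frac{9}{8}$ ($b = 18 \cdot \frac{1}{16} = \frac{9}{8} \approx 1.125$)
$f{\left(g,C \right)} = 23 - 8 C g$ ($f{\left(g,C \right)} = - 8 C g + 23 = 23 - 8 C g$)
$o = - \frac{24959}{7434}$ ($o = 89 \left(- \frac{1}{118}\right) + \frac{164}{-6 - 57} = - \frac{89}{118} + \frac{164}{-63} = - \frac{89}{118} + 164 \left(- \frac{1}{63}\right) = - \frac{89}{118} - \frac{164}{63} = - \frac{24959}{7434} \approx -3.3574$)
$f{\left(14,b \right)} - o = \left(23 - 9 \cdot 14\right) - - \frac{24959}{7434} = \left(23 - 126\right) + \frac{24959}{7434} = -103 + \frac{24959}{7434} = - \frac{740743}{7434}$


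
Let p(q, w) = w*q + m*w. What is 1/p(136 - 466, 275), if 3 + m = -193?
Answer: -1/144650 ≈ -6.9132e-6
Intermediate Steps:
m = -196 (m = -3 - 193 = -196)
p(q, w) = -196*w + q*w (p(q, w) = w*q - 196*w = q*w - 196*w = -196*w + q*w)
1/p(136 - 466, 275) = 1/(275*(-196 + (136 - 466))) = 1/(275*(-196 - 330)) = 1/(275*(-526)) = 1/(-144650) = -1/144650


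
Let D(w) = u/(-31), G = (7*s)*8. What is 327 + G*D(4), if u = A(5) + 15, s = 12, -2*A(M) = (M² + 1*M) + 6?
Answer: 12153/31 ≈ 392.03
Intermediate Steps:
A(M) = -3 - M/2 - M²/2 (A(M) = -((M² + 1*M) + 6)/2 = -((M² + M) + 6)/2 = -((M + M²) + 6)/2 = -(6 + M + M²)/2 = -3 - M/2 - M²/2)
u = -3 (u = (-3 - ½*5 - ½*5²) + 15 = (-3 - 5/2 - ½*25) + 15 = (-3 - 5/2 - 25/2) + 15 = -18 + 15 = -3)
G = 672 (G = (7*12)*8 = 84*8 = 672)
D(w) = 3/31 (D(w) = -3/(-31) = -3*(-1/31) = 3/31)
327 + G*D(4) = 327 + 672*(3/31) = 327 + 2016/31 = 12153/31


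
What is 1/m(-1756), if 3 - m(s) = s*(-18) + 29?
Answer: -1/31634 ≈ -3.1612e-5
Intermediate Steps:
m(s) = -26 + 18*s (m(s) = 3 - (s*(-18) + 29) = 3 - (-18*s + 29) = 3 - (29 - 18*s) = 3 + (-29 + 18*s) = -26 + 18*s)
1/m(-1756) = 1/(-26 + 18*(-1756)) = 1/(-26 - 31608) = 1/(-31634) = -1/31634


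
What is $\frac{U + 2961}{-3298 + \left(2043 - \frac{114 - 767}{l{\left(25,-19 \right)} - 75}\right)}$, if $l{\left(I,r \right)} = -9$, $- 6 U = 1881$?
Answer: $- \frac{222390}{106073} \approx -2.0966$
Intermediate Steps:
$U = - \frac{627}{2}$ ($U = \left(- \frac{1}{6}\right) 1881 = - \frac{627}{2} \approx -313.5$)
$\frac{U + 2961}{-3298 + \left(2043 - \frac{114 - 767}{l{\left(25,-19 \right)} - 75}\right)} = \frac{- \frac{627}{2} + 2961}{-3298 + \left(2043 - \frac{114 - 767}{-9 - 75}\right)} = \frac{5295}{2 \left(-3298 + \left(2043 - - \frac{653}{-84}\right)\right)} = \frac{5295}{2 \left(-3298 + \left(2043 - \left(-653\right) \left(- \frac{1}{84}\right)\right)\right)} = \frac{5295}{2 \left(-3298 + \left(2043 - \frac{653}{84}\right)\right)} = \frac{5295}{2 \left(-3298 + \frac{170959}{84}\right)} = \frac{5295}{2 \left(- \frac{106073}{84}\right)} = \frac{5295}{2} \left(- \frac{84}{106073}\right) = - \frac{222390}{106073}$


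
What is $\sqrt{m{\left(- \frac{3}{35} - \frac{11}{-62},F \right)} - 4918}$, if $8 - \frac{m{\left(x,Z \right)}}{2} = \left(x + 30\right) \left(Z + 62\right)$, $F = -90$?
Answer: $\frac{61 i \sqrt{20770}}{155} \approx 56.717 i$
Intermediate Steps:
$m{\left(x,Z \right)} = 16 - 2 \left(30 + x\right) \left(62 + Z\right)$ ($m{\left(x,Z \right)} = 16 - 2 \left(x + 30\right) \left(Z + 62\right) = 16 - 2 \left(30 + x\right) \left(62 + Z\right)$)
$\sqrt{m{\left(- \frac{3}{35} - \frac{11}{-62},F \right)} - 4918} = \sqrt{\left(-3704 - 124 \left(- \frac{3}{35} - \frac{11}{-62}\right) - -5400 - - 180 \left(- \frac{3}{35} - \frac{11}{-62}\right)\right) - 4918} = \sqrt{\left(-3704 - 124 \left(\left(-3\right) \frac{1}{35} - - \frac{11}{62}\right) + 5400 - - 180 \left(\left(-3\right) \frac{1}{35} - - \frac{11}{62}\right)\right) - 4918} = \sqrt{\left(-3704 - 124 \left(- \frac{3}{35} + \frac{11}{62}\right) + 5400 - - 180 \left(- \frac{3}{35} + \frac{11}{62}\right)\right) - 4918} = \sqrt{\left(-3704 - \frac{398}{35} + 5400 - \left(-180\right) \frac{199}{2170}\right) - 4918} = \sqrt{\left(-3704 - \frac{398}{35} + 5400 + \frac{3582}{217}\right) - 4918} = \sqrt{\frac{263676}{155} - 4918} = \sqrt{- \frac{498614}{155}} = \frac{61 i \sqrt{20770}}{155}$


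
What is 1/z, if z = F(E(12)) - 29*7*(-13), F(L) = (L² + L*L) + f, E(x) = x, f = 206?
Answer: 1/3133 ≈ 0.00031918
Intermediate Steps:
F(L) = 206 + 2*L² (F(L) = (L² + L*L) + 206 = (L² + L²) + 206 = 2*L² + 206 = 206 + 2*L²)
z = 3133 (z = (206 + 2*12²) - 29*7*(-13) = (206 + 2*144) - 203*(-13) = (206 + 288) + 2639 = 494 + 2639 = 3133)
1/z = 1/3133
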